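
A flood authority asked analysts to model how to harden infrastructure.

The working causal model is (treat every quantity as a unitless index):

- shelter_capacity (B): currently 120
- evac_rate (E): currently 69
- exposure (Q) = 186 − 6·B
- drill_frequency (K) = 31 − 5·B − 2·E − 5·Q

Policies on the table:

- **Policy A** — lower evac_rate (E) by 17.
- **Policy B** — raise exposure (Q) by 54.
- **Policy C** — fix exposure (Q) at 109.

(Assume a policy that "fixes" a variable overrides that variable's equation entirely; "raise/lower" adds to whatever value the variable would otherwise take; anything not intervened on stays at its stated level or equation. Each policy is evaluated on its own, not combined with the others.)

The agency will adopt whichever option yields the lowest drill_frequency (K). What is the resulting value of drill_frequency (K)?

-1252

Policy A (E − 17):
  B = 120
  E = 69 − 17 = 52
  Q = 186 − 6·120 = -534
  K = 31 − 5·120 − 2·52 − 5·(-534) = 1997
Policy B (Q + 54):
  B = 120
  E = 69
  Q = 186 − 6·120 (+54 from intervention) = -480
  K = 31 − 5·120 − 2·69 − 5·(-480) = 1693
Policy C (Q := 109):
  B = 120
  E = 69
  Q = 109
  K = 31 − 5·120 − 2·69 − 5·109 = -1252
Comparing — Policy A: K=1997, Policy B: K=1693, Policy C: K=-1252. Lowest is -1252 (Policy C).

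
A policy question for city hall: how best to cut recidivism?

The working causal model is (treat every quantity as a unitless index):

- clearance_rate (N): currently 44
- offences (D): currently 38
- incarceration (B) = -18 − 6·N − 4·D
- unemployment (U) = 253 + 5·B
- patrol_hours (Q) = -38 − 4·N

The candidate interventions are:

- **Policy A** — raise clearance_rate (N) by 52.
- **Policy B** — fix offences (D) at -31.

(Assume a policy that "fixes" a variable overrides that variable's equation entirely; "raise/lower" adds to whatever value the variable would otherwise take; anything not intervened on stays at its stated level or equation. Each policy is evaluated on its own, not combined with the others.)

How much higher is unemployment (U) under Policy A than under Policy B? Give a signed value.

Policy A (N + 52):
  N = 44 + 52 = 96
  D = 38
  B = -18 − 6·96 − 4·38 = -746
  U = 253 + 5·(-746) = -3477
Policy B (D := -31):
  N = 44
  D = -31
  B = -18 − 6·44 − 4·(-31) = -158
  U = 253 + 5·(-158) = -537
U: -3477 − (-537) = -2940

-2940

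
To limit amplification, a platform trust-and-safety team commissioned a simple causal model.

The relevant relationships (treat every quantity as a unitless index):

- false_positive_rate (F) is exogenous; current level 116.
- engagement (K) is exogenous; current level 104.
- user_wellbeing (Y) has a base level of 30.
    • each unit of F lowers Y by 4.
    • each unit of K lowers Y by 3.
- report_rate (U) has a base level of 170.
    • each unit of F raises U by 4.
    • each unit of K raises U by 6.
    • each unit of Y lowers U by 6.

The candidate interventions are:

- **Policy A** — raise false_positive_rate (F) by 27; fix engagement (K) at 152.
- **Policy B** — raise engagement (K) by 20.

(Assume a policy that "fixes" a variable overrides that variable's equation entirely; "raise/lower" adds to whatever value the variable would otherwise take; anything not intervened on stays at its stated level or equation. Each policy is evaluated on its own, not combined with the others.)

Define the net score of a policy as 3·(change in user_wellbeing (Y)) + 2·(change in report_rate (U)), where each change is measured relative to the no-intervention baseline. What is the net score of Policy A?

Baseline:
  F = 116
  K = 104
  Y = 30 − 4·116 − 3·104 = -746
  U = 170 + 4·116 + 6·104 − 6·(-746) = 5734
Policy A (F + 27, K := 152):
  F = 116 + 27 = 143
  K = 152
  Y = 30 − 4·143 − 3·152 = -998
  U = 170 + 4·143 + 6·152 − 6·(-998) = 7642
ΔY = -998 − (-746) = -252; ΔU = 7642 − 5734 = 1908
Score = 3·(-252) + 2·1908 = 3060

3060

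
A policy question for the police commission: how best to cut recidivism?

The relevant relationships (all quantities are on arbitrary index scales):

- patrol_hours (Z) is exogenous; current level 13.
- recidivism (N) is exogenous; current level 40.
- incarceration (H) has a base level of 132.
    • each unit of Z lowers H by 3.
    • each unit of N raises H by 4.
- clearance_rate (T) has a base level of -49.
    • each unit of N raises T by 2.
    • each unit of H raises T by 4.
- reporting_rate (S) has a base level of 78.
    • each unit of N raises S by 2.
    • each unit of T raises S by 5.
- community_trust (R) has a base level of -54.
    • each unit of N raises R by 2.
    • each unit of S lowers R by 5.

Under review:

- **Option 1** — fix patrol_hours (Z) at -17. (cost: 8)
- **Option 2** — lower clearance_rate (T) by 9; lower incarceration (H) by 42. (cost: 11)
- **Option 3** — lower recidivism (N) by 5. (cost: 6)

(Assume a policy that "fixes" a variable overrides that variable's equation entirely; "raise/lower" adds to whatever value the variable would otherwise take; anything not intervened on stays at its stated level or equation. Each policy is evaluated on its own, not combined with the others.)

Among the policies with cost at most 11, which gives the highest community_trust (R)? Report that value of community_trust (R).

-22414

Option 1 (Z := -17):
  Z = -17
  N = 40
  H = 132 − 3·(-17) + 4·40 = 343
  T = -49 + 2·40 + 4·343 = 1403
  S = 78 + 2·40 + 5·1403 = 7173
  R = -54 + 2·40 − 5·7173 = -35839
Option 2 (T − 9, H − 42):
  Z = 13
  N = 40
  H = 132 − 3·13 + 4·40 (−42 from intervention) = 211
  T = -49 + 2·40 + 4·211 (−9 from intervention) = 866
  S = 78 + 2·40 + 5·866 = 4488
  R = -54 + 2·40 − 5·4488 = -22414
Option 3 (N − 5):
  Z = 13
  N = 40 − 5 = 35
  H = 132 − 3·13 + 4·35 = 233
  T = -49 + 2·35 + 4·233 = 953
  S = 78 + 2·35 + 5·953 = 4913
  R = -54 + 2·35 − 5·4913 = -24549
Comparing — Option 1: R=-35839, Option 2: R=-22414, Option 3: R=-24549. Highest is -22414 (Option 2).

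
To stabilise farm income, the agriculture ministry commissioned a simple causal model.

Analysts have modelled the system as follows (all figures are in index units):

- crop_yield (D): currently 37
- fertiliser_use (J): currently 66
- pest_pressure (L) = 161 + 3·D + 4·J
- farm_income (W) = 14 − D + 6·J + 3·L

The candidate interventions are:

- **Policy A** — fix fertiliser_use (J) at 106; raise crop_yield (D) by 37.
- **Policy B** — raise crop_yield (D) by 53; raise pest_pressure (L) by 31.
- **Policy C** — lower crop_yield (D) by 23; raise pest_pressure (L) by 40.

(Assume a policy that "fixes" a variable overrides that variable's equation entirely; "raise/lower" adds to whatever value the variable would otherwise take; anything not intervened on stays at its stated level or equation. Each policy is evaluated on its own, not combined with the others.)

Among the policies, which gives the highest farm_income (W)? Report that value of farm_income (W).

2997

Policy A (J := 106, D + 37):
  D = 37 + 37 = 74
  J = 106
  L = 161 + 3·74 + 4·106 = 807
  W = 14 − 74 + 6·106 + 3·807 = 2997
Policy B (D + 53, L + 31):
  D = 37 + 53 = 90
  J = 66
  L = 161 + 3·90 + 4·66 (+31 from intervention) = 726
  W = 14 − 90 + 6·66 + 3·726 = 2498
Policy C (D − 23, L + 40):
  D = 37 − 23 = 14
  J = 66
  L = 161 + 3·14 + 4·66 (+40 from intervention) = 507
  W = 14 − 14 + 6·66 + 3·507 = 1917
Comparing — Policy A: W=2997, Policy B: W=2498, Policy C: W=1917. Highest is 2997 (Policy A).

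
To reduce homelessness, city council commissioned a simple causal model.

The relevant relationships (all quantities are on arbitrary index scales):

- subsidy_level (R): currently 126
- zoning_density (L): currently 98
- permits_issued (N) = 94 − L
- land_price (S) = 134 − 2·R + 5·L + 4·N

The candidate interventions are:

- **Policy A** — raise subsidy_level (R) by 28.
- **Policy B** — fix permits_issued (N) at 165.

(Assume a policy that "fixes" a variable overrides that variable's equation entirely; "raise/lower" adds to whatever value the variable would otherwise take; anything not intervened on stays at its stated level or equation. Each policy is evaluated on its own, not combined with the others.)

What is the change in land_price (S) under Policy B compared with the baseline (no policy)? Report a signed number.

Baseline:
  R = 126
  L = 98
  N = 94 − 98 = -4
  S = 134 − 2·126 + 5·98 + 4·(-4) = 356
Policy B (N := 165):
  R = 126
  L = 98
  N = 165
  S = 134 − 2·126 + 5·98 + 4·165 = 1032
Change in S: 1032 − 356 = 676

676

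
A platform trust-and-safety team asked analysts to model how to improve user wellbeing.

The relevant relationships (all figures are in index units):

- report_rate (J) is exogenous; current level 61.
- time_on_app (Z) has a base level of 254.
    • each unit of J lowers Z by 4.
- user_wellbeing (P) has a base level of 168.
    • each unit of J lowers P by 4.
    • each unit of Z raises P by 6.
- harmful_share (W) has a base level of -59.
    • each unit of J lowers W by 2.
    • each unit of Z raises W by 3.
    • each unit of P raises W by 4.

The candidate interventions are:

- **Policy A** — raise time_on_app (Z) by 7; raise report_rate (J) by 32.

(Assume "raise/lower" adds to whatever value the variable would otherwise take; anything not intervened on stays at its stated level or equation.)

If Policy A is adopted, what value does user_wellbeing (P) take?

-870

Policy A (Z + 7, J + 32):
  J = 61 + 32 = 93
  Z = 254 − 4·93 (+7 from intervention) = -111
  P = 168 − 4·93 + 6·(-111) = -870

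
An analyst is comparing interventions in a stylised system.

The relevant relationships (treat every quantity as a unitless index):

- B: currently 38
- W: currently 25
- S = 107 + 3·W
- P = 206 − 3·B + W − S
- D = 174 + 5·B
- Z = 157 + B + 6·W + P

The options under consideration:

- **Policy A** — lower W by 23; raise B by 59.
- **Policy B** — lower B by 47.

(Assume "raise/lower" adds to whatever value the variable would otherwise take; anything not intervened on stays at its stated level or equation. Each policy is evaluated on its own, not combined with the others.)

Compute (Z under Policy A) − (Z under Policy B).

-304

Policy A (W − 23, B + 59):
  B = 38 + 59 = 97
  W = 25 − 23 = 2
  S = 107 + 3·2 = 113
  P = 206 − 3·97 + 2 − 113 = -196
  Z = 157 + 97 + 6·2 + (-196) = 70
Policy B (B − 47):
  B = 38 − 47 = -9
  W = 25
  S = 107 + 3·25 = 182
  P = 206 − 3·(-9) + 25 − 182 = 76
  Z = 157 + (-9) + 6·25 + 76 = 374
Z: 70 − 374 = -304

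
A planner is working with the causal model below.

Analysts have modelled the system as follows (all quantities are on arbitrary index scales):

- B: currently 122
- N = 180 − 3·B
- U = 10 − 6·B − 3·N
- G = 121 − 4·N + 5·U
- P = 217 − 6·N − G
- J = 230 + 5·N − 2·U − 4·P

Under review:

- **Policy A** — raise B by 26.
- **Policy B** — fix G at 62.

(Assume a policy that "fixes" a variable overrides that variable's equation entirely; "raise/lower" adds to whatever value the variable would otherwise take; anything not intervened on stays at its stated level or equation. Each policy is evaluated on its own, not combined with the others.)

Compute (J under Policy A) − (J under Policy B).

322

Policy A (B + 26):
  B = 122 + 26 = 148
  N = 180 − 3·148 = -264
  U = 10 − 6·148 − 3·(-264) = -86
  G = 121 − 4·(-264) + 5·(-86) = 747
  P = 217 − 6·(-264) − 747 = 1054
  J = 230 + 5·(-264) − 2·(-86) − 4·1054 = -5134
Policy B (G := 62):
  B = 122
  N = 180 − 3·122 = -186
  U = 10 − 6·122 − 3·(-186) = -164
  G = 62
  P = 217 − 6·(-186) − 62 = 1271
  J = 230 + 5·(-186) − 2·(-164) − 4·1271 = -5456
J: -5134 − (-5456) = 322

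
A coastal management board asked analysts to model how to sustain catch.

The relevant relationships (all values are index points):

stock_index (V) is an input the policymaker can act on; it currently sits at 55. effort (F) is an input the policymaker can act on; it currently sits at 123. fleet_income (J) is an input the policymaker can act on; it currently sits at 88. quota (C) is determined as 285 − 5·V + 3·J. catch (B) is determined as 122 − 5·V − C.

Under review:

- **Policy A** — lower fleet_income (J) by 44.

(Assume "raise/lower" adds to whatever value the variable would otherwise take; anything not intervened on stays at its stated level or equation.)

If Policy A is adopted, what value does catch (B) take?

Policy A (J − 44):
  V = 55
  J = 88 − 44 = 44
  C = 285 − 5·55 + 3·44 = 142
  B = 122 − 5·55 − 142 = -295

-295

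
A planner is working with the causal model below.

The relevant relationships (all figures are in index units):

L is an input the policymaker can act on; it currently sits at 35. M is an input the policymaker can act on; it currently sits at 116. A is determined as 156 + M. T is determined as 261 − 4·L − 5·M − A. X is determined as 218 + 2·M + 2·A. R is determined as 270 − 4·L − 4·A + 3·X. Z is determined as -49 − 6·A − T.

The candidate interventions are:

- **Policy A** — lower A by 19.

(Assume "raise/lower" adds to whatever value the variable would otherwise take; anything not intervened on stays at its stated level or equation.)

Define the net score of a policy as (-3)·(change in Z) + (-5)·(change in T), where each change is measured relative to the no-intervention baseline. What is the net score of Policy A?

-380

Baseline:
  L = 35
  M = 116
  A = 156 + 116 = 272
  T = 261 − 4·35 − 5·116 − 272 = -731
  Z = -49 − 6·272 − (-731) = -950
Policy A (A − 19):
  L = 35
  M = 116
  A = 156 + 116 (−19 from intervention) = 253
  T = 261 − 4·35 − 5·116 − 253 = -712
  Z = -49 − 6·253 − (-712) = -855
ΔZ = -855 − (-950) = 95; ΔT = -712 − (-731) = 19
Score = (-3)·95 + (-5)·19 = -380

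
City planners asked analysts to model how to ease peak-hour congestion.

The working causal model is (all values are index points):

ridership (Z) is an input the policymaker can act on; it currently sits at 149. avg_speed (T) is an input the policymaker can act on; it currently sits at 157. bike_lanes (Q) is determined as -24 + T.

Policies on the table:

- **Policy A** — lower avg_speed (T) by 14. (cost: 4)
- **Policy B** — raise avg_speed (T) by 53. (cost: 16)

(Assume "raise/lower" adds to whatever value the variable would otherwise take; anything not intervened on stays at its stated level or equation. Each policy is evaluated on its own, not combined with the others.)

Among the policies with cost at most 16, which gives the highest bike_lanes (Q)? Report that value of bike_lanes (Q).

186

Policy A (T − 14):
  T = 157 − 14 = 143
  Q = -24 + 143 = 119
Policy B (T + 53):
  T = 157 + 53 = 210
  Q = -24 + 210 = 186
Comparing — Policy A: Q=119, Policy B: Q=186. Highest is 186 (Policy B).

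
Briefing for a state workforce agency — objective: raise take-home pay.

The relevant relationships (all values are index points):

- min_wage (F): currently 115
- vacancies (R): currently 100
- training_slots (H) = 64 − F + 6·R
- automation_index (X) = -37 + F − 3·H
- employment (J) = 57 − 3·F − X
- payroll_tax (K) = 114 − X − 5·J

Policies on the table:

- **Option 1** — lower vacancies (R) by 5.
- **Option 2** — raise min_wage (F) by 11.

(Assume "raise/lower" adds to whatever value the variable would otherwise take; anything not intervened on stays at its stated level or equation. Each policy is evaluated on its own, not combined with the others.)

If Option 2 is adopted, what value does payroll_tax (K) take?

Option 2 (F + 11):
  F = 115 + 11 = 126
  R = 100
  H = 64 − 126 + 6·100 = 538
  X = -37 + 126 − 3·538 = -1525
  J = 57 − 3·126 − (-1525) = 1204
  K = 114 − (-1525) − 5·1204 = -4381

-4381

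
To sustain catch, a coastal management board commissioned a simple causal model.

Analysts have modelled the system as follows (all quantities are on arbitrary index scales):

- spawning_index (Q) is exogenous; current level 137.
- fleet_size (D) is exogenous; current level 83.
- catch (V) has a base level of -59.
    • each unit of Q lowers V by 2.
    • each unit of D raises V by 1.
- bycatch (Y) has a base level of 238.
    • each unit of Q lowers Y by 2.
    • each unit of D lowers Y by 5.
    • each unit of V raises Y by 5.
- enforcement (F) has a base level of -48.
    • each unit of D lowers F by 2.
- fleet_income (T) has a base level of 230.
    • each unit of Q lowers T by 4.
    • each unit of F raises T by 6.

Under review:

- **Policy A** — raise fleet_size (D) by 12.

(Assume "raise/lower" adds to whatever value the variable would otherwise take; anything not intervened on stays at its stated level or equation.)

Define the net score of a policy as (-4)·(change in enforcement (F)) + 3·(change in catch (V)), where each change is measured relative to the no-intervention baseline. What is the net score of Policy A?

132

Baseline:
  Q = 137
  D = 83
  V = -59 − 2·137 + 83 = -250
  F = -48 − 2·83 = -214
Policy A (D + 12):
  Q = 137
  D = 83 + 12 = 95
  V = -59 − 2·137 + 95 = -238
  F = -48 − 2·95 = -238
ΔF = -238 − (-214) = -24; ΔV = -238 − (-250) = 12
Score = (-4)·(-24) + 3·12 = 132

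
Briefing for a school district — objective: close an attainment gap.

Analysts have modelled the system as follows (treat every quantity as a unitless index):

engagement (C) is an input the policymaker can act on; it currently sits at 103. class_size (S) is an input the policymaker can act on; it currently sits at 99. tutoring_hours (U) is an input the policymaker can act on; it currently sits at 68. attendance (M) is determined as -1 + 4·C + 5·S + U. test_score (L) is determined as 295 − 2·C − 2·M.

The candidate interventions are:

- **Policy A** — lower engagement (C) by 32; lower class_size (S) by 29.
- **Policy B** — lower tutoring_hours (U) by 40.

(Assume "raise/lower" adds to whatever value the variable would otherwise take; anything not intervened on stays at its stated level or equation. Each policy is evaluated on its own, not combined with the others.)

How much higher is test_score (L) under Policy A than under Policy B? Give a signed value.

530

Policy A (C − 32, S − 29):
  C = 103 − 32 = 71
  S = 99 − 29 = 70
  U = 68
  M = -1 + 4·71 + 5·70 + 68 = 701
  L = 295 − 2·71 − 2·701 = -1249
Policy B (U − 40):
  C = 103
  S = 99
  U = 68 − 40 = 28
  M = -1 + 4·103 + 5·99 + 28 = 934
  L = 295 − 2·103 − 2·934 = -1779
L: -1249 − (-1779) = 530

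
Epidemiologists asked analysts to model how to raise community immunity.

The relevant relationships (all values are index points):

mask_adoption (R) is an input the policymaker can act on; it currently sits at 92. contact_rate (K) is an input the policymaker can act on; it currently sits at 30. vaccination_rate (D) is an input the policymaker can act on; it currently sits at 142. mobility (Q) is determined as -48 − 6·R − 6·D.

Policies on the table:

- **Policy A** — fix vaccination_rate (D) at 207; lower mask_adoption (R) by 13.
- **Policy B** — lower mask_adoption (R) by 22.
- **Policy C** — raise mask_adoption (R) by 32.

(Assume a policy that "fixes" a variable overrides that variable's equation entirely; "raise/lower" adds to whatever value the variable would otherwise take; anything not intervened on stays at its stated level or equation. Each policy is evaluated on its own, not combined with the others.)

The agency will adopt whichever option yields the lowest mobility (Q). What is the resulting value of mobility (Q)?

-1764

Policy A (D := 207, R − 13):
  R = 92 − 13 = 79
  D = 207
  Q = -48 − 6·79 − 6·207 = -1764
Policy B (R − 22):
  R = 92 − 22 = 70
  D = 142
  Q = -48 − 6·70 − 6·142 = -1320
Policy C (R + 32):
  R = 92 + 32 = 124
  D = 142
  Q = -48 − 6·124 − 6·142 = -1644
Comparing — Policy A: Q=-1764, Policy B: Q=-1320, Policy C: Q=-1644. Lowest is -1764 (Policy A).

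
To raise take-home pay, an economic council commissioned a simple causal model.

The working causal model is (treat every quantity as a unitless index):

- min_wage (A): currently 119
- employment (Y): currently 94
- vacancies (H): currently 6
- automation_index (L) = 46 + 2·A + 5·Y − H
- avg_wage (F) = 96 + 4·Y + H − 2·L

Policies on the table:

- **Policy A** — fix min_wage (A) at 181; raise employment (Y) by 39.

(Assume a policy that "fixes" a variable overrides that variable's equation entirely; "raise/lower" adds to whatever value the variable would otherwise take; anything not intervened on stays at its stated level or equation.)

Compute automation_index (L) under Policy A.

1067

Policy A (A := 181, Y + 39):
  A = 181
  Y = 94 + 39 = 133
  H = 6
  L = 46 + 2·181 + 5·133 − 6 = 1067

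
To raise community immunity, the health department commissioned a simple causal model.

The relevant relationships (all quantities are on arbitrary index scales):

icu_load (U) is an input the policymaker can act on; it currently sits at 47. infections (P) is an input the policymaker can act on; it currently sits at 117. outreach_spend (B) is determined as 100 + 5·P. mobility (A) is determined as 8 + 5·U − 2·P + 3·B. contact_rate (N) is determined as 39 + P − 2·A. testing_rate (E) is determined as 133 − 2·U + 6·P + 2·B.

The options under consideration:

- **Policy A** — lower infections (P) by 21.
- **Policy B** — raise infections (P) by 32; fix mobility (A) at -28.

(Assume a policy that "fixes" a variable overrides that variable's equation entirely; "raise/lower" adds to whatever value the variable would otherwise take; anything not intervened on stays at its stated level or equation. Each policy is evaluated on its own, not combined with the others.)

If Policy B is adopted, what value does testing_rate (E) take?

Policy B (P + 32, A := -28):
  U = 47
  P = 117 + 32 = 149
  B = 100 + 5·149 = 845
  E = 133 − 2·47 + 6·149 + 2·845 = 2623

2623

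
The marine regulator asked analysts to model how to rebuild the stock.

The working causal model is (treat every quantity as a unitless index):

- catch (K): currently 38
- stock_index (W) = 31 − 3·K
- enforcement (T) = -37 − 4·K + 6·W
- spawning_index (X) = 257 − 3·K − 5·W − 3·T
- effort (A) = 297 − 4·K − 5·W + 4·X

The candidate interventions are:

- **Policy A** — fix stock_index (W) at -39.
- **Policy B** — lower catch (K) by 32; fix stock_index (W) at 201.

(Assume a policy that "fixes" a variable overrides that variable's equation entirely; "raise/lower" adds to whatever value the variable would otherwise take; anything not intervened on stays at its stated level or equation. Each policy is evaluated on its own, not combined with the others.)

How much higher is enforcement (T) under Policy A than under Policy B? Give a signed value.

-1568

Policy A (W := -39):
  K = 38
  W = -39
  T = -37 − 4·38 + 6·(-39) = -423
Policy B (K − 32, W := 201):
  K = 38 − 32 = 6
  W = 201
  T = -37 − 4·6 + 6·201 = 1145
T: -423 − 1145 = -1568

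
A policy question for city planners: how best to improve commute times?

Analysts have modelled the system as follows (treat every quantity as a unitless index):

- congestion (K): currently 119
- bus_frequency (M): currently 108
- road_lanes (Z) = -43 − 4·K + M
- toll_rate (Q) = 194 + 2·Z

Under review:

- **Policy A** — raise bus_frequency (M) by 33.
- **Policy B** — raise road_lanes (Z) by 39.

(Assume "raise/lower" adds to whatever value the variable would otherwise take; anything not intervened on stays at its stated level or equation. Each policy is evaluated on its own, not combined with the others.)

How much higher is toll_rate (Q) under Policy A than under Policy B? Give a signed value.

-12

Policy A (M + 33):
  K = 119
  M = 108 + 33 = 141
  Z = -43 − 4·119 + 141 = -378
  Q = 194 + 2·(-378) = -562
Policy B (Z + 39):
  K = 119
  M = 108
  Z = -43 − 4·119 + 108 (+39 from intervention) = -372
  Q = 194 + 2·(-372) = -550
Q: -562 − (-550) = -12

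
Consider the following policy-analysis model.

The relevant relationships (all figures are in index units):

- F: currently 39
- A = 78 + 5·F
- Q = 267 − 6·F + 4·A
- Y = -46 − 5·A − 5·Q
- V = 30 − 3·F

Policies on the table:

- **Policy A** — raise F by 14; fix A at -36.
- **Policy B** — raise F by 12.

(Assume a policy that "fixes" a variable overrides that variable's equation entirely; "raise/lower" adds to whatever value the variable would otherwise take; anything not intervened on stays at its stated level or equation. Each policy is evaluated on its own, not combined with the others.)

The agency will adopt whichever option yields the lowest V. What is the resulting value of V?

-129

Policy A (F + 14, A := -36):
  F = 39 + 14 = 53
  V = 30 − 3·53 = -129
Policy B (F + 12):
  F = 39 + 12 = 51
  V = 30 − 3·51 = -123
Comparing — Policy A: V=-129, Policy B: V=-123. Lowest is -129 (Policy A).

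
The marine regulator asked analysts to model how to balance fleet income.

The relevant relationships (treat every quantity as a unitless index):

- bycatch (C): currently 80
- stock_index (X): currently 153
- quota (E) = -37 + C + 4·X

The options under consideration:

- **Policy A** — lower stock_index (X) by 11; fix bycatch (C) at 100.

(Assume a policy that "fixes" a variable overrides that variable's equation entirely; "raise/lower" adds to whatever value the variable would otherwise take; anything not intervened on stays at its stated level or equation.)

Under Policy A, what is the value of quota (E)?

631

Policy A (X − 11, C := 100):
  C = 100
  X = 153 − 11 = 142
  E = -37 + 100 + 4·142 = 631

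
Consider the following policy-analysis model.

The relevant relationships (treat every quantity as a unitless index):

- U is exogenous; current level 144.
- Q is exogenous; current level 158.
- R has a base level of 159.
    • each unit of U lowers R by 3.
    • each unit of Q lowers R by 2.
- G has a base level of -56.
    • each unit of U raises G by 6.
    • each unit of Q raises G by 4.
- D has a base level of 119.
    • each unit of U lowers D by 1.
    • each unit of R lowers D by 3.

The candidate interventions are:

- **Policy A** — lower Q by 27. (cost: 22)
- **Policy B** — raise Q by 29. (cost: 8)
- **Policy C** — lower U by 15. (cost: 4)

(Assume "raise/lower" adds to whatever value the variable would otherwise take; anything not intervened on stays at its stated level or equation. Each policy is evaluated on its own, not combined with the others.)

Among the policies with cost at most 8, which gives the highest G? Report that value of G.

1556

Policy B (Q + 29):
  U = 144
  Q = 158 + 29 = 187
  G = -56 + 6·144 + 4·187 = 1556
Policy C (U − 15):
  U = 144 − 15 = 129
  Q = 158
  G = -56 + 6·129 + 4·158 = 1350
Comparing — Policy B: G=1556, Policy C: G=1350. Highest is 1556 (Policy B).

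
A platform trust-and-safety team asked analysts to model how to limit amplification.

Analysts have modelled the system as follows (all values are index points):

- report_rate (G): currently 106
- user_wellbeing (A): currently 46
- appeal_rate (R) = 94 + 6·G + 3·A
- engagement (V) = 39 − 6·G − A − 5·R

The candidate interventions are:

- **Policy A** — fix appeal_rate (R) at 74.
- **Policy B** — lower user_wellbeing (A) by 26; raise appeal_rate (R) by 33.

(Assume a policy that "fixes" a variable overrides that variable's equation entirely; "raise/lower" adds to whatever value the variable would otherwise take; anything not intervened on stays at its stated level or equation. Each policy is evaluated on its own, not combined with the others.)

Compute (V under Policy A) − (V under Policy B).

Policy A (R := 74):
  G = 106
  A = 46
  R = 74
  V = 39 − 6·106 − 46 − 5·74 = -1013
Policy B (A − 26, R + 33):
  G = 106
  A = 46 − 26 = 20
  R = 94 + 6·106 + 3·20 (+33 from intervention) = 823
  V = 39 − 6·106 − 20 − 5·823 = -4732
V: -1013 − (-4732) = 3719

3719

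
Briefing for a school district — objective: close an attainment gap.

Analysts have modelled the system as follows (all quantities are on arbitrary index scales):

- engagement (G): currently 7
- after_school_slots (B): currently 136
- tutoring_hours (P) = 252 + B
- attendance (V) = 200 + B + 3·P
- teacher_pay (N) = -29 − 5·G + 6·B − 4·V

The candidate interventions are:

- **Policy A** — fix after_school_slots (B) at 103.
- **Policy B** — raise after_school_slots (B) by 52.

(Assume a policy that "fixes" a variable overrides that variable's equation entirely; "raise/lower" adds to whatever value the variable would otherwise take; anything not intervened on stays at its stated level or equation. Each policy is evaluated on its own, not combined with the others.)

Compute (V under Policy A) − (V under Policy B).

-340

Policy A (B := 103):
  B = 103
  P = 252 + 103 = 355
  V = 200 + 103 + 3·355 = 1368
Policy B (B + 52):
  B = 136 + 52 = 188
  P = 252 + 188 = 440
  V = 200 + 188 + 3·440 = 1708
V: 1368 − 1708 = -340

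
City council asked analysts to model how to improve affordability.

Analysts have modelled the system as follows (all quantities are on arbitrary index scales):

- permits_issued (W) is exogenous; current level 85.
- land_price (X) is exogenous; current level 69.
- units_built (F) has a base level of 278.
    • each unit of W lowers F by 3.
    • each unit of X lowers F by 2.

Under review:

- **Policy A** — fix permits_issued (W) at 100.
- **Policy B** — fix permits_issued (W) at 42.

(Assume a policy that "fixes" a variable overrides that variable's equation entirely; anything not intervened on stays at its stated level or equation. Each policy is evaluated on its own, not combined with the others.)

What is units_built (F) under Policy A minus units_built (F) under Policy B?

-174

Policy A (W := 100):
  W = 100
  X = 69
  F = 278 − 3·100 − 2·69 = -160
Policy B (W := 42):
  W = 42
  X = 69
  F = 278 − 3·42 − 2·69 = 14
F: -160 − 14 = -174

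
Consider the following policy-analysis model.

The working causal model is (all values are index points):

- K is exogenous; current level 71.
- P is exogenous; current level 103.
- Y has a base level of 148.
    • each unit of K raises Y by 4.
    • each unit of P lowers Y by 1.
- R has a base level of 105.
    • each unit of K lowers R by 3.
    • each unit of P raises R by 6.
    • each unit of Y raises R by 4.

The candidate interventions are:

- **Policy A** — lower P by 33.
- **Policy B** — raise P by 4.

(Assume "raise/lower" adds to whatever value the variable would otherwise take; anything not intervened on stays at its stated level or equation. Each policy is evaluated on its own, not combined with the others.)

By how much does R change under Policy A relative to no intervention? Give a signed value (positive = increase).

-66

Baseline:
  K = 71
  P = 103
  Y = 148 + 4·71 − 103 = 329
  R = 105 − 3·71 + 6·103 + 4·329 = 1826
Policy A (P − 33):
  K = 71
  P = 103 − 33 = 70
  Y = 148 + 4·71 − 70 = 362
  R = 105 − 3·71 + 6·70 + 4·362 = 1760
Change in R: 1760 − 1826 = -66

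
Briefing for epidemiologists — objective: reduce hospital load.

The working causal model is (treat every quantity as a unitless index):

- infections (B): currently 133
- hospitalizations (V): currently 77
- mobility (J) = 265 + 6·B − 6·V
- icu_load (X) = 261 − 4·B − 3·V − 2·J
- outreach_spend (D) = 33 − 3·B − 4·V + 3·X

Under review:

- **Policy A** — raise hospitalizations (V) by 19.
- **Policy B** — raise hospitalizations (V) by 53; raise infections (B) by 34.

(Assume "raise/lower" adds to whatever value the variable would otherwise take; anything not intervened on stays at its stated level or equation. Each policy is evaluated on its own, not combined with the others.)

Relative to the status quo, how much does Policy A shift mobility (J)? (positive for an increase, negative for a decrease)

-114

Baseline:
  B = 133
  V = 77
  J = 265 + 6·133 − 6·77 = 601
Policy A (V + 19):
  B = 133
  V = 77 + 19 = 96
  J = 265 + 6·133 − 6·96 = 487
Change in J: 487 − 601 = -114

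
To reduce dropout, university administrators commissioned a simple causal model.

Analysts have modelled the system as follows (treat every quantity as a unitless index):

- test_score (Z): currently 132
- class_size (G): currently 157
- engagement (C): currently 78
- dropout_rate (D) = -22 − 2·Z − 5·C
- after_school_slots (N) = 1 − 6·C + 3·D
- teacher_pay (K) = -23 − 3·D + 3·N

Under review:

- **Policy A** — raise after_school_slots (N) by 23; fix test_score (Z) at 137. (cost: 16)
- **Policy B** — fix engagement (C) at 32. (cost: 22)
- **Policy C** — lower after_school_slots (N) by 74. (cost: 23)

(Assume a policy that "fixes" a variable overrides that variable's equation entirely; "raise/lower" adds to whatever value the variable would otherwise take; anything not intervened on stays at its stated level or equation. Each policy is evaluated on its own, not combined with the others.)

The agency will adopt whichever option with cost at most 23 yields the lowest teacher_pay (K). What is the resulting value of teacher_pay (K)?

-5702

Policy A (N + 23, Z := 137):
  Z = 137
  C = 78
  D = -22 − 2·137 − 5·78 = -686
  N = 1 − 6·78 + 3·(-686) (+23 from intervention) = -2502
  K = -23 − 3·(-686) + 3·(-2502) = -5471
Policy B (C := 32):
  Z = 132
  C = 32
  D = -22 − 2·132 − 5·32 = -446
  N = 1 − 6·32 + 3·(-446) = -1529
  K = -23 − 3·(-446) + 3·(-1529) = -3272
Policy C (N − 74):
  Z = 132
  C = 78
  D = -22 − 2·132 − 5·78 = -676
  N = 1 − 6·78 + 3·(-676) (−74 from intervention) = -2569
  K = -23 − 3·(-676) + 3·(-2569) = -5702
Comparing — Policy A: K=-5471, Policy B: K=-3272, Policy C: K=-5702. Lowest is -5702 (Policy C).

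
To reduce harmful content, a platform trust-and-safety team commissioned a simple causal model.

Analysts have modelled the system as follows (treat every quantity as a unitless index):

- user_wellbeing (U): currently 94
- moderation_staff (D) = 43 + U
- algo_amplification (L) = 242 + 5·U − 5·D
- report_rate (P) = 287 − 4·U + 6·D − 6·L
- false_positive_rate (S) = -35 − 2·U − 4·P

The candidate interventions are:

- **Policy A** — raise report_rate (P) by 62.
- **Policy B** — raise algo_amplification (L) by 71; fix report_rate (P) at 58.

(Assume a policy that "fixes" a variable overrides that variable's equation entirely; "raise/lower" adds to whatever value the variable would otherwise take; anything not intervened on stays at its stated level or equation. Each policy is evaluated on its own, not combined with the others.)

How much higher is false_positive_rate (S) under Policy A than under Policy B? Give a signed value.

Policy A (P + 62):
  U = 94
  D = 43 + 94 = 137
  L = 242 + 5·94 − 5·137 = 27
  P = 287 − 4·94 + 6·137 − 6·27 (+62 from intervention) = 633
  S = -35 − 2·94 − 4·633 = -2755
Policy B (L + 71, P := 58):
  U = 94
  D = 43 + 94 = 137
  L = 242 + 5·94 − 5·137 (+71 from intervention) = 98
  P = 58
  S = -35 − 2·94 − 4·58 = -455
S: -2755 − (-455) = -2300

-2300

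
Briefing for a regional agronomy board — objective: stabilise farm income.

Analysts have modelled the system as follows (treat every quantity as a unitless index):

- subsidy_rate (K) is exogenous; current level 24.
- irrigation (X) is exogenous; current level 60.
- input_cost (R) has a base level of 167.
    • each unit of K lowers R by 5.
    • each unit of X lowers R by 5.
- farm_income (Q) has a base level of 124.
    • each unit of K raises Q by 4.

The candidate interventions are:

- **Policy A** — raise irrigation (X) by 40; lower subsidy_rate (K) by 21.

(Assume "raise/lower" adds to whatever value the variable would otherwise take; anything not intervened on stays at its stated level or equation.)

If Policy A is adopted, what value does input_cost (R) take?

Policy A (X + 40, K − 21):
  K = 24 − 21 = 3
  X = 60 + 40 = 100
  R = 167 − 5·3 − 5·100 = -348

-348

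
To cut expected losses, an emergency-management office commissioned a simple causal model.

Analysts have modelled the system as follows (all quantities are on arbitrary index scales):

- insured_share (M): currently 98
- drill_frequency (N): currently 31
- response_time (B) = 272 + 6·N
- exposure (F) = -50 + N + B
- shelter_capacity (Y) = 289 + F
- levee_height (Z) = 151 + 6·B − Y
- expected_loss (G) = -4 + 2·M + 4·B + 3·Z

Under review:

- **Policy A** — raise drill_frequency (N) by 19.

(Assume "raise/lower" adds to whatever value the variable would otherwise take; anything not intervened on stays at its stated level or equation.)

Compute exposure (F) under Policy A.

572

Policy A (N + 19):
  N = 31 + 19 = 50
  B = 272 + 6·50 = 572
  F = -50 + 50 + 572 = 572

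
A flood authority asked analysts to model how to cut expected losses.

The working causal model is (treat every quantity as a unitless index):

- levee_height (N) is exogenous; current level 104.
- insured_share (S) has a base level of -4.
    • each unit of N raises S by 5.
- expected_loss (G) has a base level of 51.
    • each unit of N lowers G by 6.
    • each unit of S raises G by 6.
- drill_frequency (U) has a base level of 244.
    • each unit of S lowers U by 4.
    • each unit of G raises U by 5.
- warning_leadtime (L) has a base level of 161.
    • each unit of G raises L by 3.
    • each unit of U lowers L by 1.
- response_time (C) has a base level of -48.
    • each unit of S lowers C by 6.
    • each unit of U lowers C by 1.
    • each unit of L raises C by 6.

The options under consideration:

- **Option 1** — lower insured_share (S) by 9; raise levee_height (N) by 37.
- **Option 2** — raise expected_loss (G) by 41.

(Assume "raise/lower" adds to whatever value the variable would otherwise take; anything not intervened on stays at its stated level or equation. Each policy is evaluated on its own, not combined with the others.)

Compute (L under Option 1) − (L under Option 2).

Option 1 (S − 9, N + 37):
  N = 104 + 37 = 141
  S = -4 + 5·141 (−9 from intervention) = 692
  G = 51 − 6·141 + 6·692 = 3357
  U = 244 − 4·692 + 5·3357 = 14261
  L = 161 + 3·3357 − 14261 = -4029
Option 2 (G + 41):
  N = 104
  S = -4 + 5·104 = 516
  G = 51 − 6·104 + 6·516 (+41 from intervention) = 2564
  U = 244 − 4·516 + 5·2564 = 11000
  L = 161 + 3·2564 − 11000 = -3147
L: -4029 − (-3147) = -882

-882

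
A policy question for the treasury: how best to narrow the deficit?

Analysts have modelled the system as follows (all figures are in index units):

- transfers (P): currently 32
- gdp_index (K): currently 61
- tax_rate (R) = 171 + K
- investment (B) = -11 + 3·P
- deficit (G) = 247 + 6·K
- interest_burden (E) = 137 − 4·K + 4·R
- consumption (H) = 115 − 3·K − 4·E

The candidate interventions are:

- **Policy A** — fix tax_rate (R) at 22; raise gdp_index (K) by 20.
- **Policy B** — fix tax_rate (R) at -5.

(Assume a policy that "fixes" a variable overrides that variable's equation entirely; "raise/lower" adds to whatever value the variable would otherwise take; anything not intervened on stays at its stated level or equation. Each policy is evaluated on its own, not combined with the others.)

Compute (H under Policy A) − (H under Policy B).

Policy A (R := 22, K + 20):
  K = 61 + 20 = 81
  R = 22
  E = 137 − 4·81 + 4·22 = -99
  H = 115 − 3·81 − 4·(-99) = 268
Policy B (R := -5):
  K = 61
  R = -5
  E = 137 − 4·61 + 4·(-5) = -127
  H = 115 − 3·61 − 4·(-127) = 440
H: 268 − 440 = -172

-172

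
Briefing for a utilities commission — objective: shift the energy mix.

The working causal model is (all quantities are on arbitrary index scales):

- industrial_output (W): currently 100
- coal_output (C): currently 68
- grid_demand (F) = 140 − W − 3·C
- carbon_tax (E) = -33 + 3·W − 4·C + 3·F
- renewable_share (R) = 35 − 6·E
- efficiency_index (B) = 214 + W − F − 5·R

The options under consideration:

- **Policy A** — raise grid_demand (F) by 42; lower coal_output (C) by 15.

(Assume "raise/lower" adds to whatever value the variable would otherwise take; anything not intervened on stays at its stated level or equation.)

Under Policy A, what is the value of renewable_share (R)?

1091

Policy A (F + 42, C − 15):
  W = 100
  C = 68 − 15 = 53
  F = 140 − 100 − 3·53 (+42 from intervention) = -77
  E = -33 + 3·100 − 4·53 + 3·(-77) = -176
  R = 35 − 6·(-176) = 1091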